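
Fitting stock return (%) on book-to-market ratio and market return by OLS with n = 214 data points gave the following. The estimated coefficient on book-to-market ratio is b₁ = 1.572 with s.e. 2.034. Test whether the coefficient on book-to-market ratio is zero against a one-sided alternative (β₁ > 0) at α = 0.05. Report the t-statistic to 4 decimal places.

t = 0.7729

H₀: β₁ = 0 vs H₁: β₁ > 0.
t = (b₁ − β₁⁰)/SE = 1.572 / 2.034 = 0.7729.
df = n − k − 1 = 214 − 2 − 1 = 211.
One-sided p ≈ 0.2202, which is ≥ 0.05, so fail to reject H₀.
The data do not give significant evidence that the true slope on book-to-market ratio is positive, holding the other predictors fixed.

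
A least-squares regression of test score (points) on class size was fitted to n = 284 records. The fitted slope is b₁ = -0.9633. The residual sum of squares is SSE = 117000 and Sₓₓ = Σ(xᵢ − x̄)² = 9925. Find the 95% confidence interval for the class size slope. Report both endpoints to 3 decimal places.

(-1.366, -0.561)

MSE = SSE/(n − 2) = 117000/282 = 414.894.
SE(b₁) = √(MSE/Sₓₓ) = √(414.894/9925) = 0.204458.
df = n − 2 = 282.
t* = t_{0.025, 282} = 1.968412.
Margin = t* × SE = 1.968412 × 0.204458 = 0.40246.
CI: -0.9633 ± 0.40246 → (-1.366, -0.561).
With 95% confidence, each one-unit increase in class size is associated with a change of between -1.366 and -0.561 points in test score.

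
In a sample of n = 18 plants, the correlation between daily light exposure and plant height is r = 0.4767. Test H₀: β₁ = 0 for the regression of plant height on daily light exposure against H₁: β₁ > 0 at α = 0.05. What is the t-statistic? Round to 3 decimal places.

t = 2.169

t = r·√(n − 2)/√(1 − r²) = 0.4767·√16/√0.772757 = 2.169.
df = n − 2 = 16.
One-sided p ≈ 0.0227, which is < 0.05, so reject H₀.
There is evidence of a linear association between daily light exposure and plant height.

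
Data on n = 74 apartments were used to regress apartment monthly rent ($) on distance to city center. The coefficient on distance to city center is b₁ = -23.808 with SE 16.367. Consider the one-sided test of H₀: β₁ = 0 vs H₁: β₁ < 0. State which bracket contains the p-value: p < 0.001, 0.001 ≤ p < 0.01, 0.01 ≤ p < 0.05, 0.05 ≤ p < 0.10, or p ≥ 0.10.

0.05 ≤ p < 0.10

t = -23.808 / 16.367 = -1.455.
df = n − 2 = 74 − 2 = 72.
One-sided p = P(T_{72} < t) ≈ 0.0751.
So 0.05 ≤ p < 0.10.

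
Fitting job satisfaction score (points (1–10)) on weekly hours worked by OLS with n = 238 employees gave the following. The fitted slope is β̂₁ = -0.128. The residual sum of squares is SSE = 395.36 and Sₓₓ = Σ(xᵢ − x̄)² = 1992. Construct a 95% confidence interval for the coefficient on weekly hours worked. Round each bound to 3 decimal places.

(-0.185, -0.071)

MSE = SSE/(n − 2) = 395.36/236 = 1.67525.
SE(β̂₁) = √(MSE/Sₓₓ) = √(1.67525/1992) = 0.0289998.
df = n − 2 = 236.
t* = t_{0.025, 236} = 1.970067.
Margin = t* × SE = 1.970067 × 0.0289998 = 0.05713.
CI: -0.128 ± 0.05713 → (-0.185, -0.071).
With 95% confidence, each one-unit increase in weekly hours worked is associated with a change of between -0.185 and -0.071 points (1–10) in job satisfaction score.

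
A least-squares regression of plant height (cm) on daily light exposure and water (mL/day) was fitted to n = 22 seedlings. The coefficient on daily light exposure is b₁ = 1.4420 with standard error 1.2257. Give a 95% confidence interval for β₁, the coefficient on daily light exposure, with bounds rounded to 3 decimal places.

df = n − k − 1 = 22 − 2 − 1 = 19.
t* = t_{0.025, 19} = 2.093024.
Margin = t* × SE = 2.093024 × 1.2257 = 2.56542.
CI: 1.4420 ± 2.56542 → (-1.123, 4.007).
With 95% confidence, each one-unit increase in daily light exposure is associated with a change of between -1.123 and 4.007 cm in plant height, holding the other predictors fixed.

(-1.123, 4.007)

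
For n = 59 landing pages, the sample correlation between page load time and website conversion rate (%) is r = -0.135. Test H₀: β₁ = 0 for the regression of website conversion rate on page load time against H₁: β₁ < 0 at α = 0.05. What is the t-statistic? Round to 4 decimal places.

t = -1.0286

t = r·√(n − 2)/√(1 − r²) = -0.135·√57/√0.981775 = -1.0286.
df = n − 2 = 57.
One-sided p ≈ 0.1540, which is ≥ 0.05, so fail to reject H₀.
The data do not give significant evidence of a linear association between page load time and website conversion rate.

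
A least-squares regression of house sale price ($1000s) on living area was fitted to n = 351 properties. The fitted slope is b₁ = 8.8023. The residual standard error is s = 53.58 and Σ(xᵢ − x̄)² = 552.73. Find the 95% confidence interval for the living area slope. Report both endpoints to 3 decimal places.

(4.320, 13.285)

SE(b₁) = s/√Sₓₓ = 53.58/√552.73 = 2.27901.
df = n − 2 = 349.
t* = t_{0.025, 349} = 1.966785.
Margin = t* × SE = 1.966785 × 2.27901 = 4.48232.
CI: 8.8023 ± 4.48232 → (4.320, 13.285).
With 95% confidence, each one-unit increase in living area is associated with a change of between 4.320 and 13.285 $1000s in house sale price.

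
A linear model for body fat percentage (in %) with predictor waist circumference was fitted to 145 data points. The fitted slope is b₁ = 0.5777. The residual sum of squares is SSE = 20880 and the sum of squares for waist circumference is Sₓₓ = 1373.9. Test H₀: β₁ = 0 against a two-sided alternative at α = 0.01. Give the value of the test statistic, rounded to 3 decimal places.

MSE = SSE/(n − 2) = 20880/143 = 146.014.
SE(b₁) = √(MSE/Sₓₓ) = √(146.014/1373.9) = 0.326002.
t = 0.5777 / 0.326002 = 1.772.
df = n − 2 = 143.
Two-sided p ≈ 0.0785, which is ≥ 0.01, so fail to reject H₀.
The data do not give significant evidence of an association between waist circumference and body fat percentage.

t = 1.772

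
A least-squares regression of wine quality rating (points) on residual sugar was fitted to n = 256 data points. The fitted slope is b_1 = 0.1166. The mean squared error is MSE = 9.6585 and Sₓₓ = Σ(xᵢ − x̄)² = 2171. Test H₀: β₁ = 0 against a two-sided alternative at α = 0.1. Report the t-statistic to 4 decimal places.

SE(b_1) = √(MSE/Sₓₓ) = √(9.6585/2171) = 0.0666999.
t = 0.1166 / 0.0666999 = 1.7481.
df = n − 2 = 254.
Two-sided p ≈ 0.0816, which is < 0.1, so reject H₀.
There is evidence that residual sugar is associated with wine quality rating.

t = 1.7481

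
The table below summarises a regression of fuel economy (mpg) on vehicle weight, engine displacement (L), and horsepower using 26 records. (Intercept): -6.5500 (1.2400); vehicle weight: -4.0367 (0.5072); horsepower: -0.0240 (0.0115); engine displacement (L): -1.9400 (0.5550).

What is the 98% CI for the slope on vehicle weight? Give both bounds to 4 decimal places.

Read off: b = -4.0367, SE = 0.5072 for vehicle weight.
df = n − k − 1 = 26 − 3 − 1 = 22.
t* = t_{0.01, 22} = 2.508325.
Margin = t* × SE = 2.508325 × 0.5072 = 1.272222.
CI: -4.0367 ± 1.272222 → (-5.3089, -2.7645).

(-5.3089, -2.7645)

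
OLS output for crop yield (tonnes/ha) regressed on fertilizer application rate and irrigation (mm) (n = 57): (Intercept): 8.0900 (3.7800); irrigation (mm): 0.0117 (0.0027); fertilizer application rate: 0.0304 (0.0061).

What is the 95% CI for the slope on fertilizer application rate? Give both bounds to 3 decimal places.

(0.018, 0.043)

Read off: b = 0.0304, SE = 0.0061 for fertilizer application rate.
df = n − k − 1 = 57 − 2 − 1 = 54.
t* = t_{0.025, 54} = 2.004879.
Margin = t* × SE = 2.004879 × 0.0061 = 0.01223.
CI: 0.0304 ± 0.01223 → (0.018, 0.043).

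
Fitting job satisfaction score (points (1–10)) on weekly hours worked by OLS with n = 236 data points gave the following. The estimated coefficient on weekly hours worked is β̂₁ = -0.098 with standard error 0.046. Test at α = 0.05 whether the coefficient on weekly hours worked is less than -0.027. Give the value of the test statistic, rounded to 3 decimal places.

H₀: β₁ = -0.027 vs H₁: β₁ < -0.027.
t = (β̂₁ − β₁⁰)/SE = (-0.098 − (-0.027)) / 0.046 = -1.543.
df = n − 2 = 236 − 2 = 234.
One-sided p ≈ 0.0620, which is ≥ 0.05, so fail to reject H₀.
The data do not give significant evidence that the true slope on weekly hours worked is below -0.027 points (1–10) per unit.

t = -1.543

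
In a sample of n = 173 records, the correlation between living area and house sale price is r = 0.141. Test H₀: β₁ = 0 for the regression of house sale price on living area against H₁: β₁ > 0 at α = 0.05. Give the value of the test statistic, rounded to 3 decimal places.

t = 1.862

t = r·√(n − 2)/√(1 − r²) = 0.141·√171/√0.980119 = 1.862.
df = n − 2 = 171.
One-sided p ≈ 0.0321, which is < 0.05, so reject H₀.
There is evidence of a linear association between living area and house sale price.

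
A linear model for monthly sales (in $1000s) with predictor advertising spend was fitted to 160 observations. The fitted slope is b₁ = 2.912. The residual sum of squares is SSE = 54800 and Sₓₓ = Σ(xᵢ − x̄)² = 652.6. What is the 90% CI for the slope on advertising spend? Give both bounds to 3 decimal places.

MSE = SSE/(n − 2) = 54800/158 = 346.835.
SE(b₁) = √(MSE/Sₓₓ) = √(346.835/652.6) = 0.729018.
df = n − 2 = 158.
t* = t_{0.05, 158} = 1.654555.
Margin = t* × SE = 1.654555 × 0.729018 = 1.20620.
CI: 2.912 ± 1.20620 → (1.706, 4.118).
With 90% confidence, each one-unit increase in advertising spend is associated with a change of between 1.706 and 4.118 $1000s in monthly sales.

(1.706, 4.118)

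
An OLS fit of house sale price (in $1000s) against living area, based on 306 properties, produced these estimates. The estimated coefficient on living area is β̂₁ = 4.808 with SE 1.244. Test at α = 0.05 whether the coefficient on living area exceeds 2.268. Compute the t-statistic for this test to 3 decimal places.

t = 2.042

H₀: β₁ = 2.268 vs H₁: β₁ > 2.268.
t = (β̂₁ − β₁⁰)/SE = (4.808 − 2.268) / 1.244 = 2.042.
df = n − 2 = 306 − 2 = 304.
One-sided p ≈ 0.0210, which is < 0.05, so reject H₀.
There is evidence that the true slope on living area exceeds 2.268 $1000s per unit.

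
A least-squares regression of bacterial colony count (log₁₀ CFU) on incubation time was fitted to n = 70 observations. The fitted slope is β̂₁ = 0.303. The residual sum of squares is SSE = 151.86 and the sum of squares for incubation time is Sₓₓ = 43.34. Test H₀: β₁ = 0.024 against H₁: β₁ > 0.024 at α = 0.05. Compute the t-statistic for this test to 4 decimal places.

MSE = SSE/(n − 2) = 151.86/68 = 2.23324.
SE(β̂₁) = √(MSE/Sₓₓ) = √(2.23324/43.34) = 0.226998.
t = (0.303 − 0.024) / 0.226998 = 1.2291.
df = n − 2 = 68.
One-sided p ≈ 0.1116, which is ≥ 0.05, so fail to reject H₀.
The data do not give significant evidence that the true slope on incubation time exceeds 0.024 log₁₀ CFU per unit.

t = 1.2291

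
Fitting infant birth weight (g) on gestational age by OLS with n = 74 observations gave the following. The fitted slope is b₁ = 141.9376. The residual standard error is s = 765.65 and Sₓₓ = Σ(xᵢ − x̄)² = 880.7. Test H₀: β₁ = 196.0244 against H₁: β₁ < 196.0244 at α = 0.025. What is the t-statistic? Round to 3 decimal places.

t = -2.096

SE(b₁) = s/√Sₓₓ = 765.65/√880.7 = 25.7998.
t = (141.9376 − 196.0244) / 25.7998 = -2.096.
df = n − 2 = 72.
One-sided p ≈ 0.0198, which is < 0.025, so reject H₀.
There is evidence that the true slope on gestational age is below 196.0244 g per unit.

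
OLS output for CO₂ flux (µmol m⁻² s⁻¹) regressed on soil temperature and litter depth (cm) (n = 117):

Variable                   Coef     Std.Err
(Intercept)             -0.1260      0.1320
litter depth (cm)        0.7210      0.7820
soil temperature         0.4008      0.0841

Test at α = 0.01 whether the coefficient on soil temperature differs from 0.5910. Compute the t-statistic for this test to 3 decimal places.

t = -2.262

Read off: b = 0.4008, SE = 0.0841 for soil temperature.
H₀: β₁ = 0.5910 vs H₁: β₁ ≠ 0.5910.
t = (0.4008 − 0.5910) / 0.0841 = -2.262.
df = n − k − 1 = 117 − 2 − 1 = 114.
Two-sided p ≈ 0.0256, which is ≥ 0.01, so fail to reject H₀.
The data are consistent with a true slope of 0.5910 µmol m⁻² s⁻¹ per unit of soil temperature, holding the other predictors fixed.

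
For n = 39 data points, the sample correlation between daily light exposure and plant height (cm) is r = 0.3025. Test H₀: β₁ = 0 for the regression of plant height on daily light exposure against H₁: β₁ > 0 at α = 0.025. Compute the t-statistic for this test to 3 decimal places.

t = r·√(n − 2)/√(1 − r²) = 0.3025·√37/√0.908494 = 1.930.
df = n − 2 = 37.
One-sided p ≈ 0.0306, which is ≥ 0.025, so fail to reject H₀.
The data do not give significant evidence of a linear association between daily light exposure and plant height.

t = 1.930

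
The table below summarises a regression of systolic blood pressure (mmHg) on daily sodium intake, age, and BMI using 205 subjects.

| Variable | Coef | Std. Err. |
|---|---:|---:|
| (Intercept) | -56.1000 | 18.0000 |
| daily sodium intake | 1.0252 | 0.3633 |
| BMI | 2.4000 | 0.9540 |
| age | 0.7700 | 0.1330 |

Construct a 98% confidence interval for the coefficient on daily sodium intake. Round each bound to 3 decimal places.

Read off: b = 1.0252, SE = 0.3633 for daily sodium intake.
df = n − k − 1 = 205 − 3 − 1 = 201.
t* = t_{0.01, 201} = 2.345043.
Margin = t* × SE = 2.345043 × 0.3633 = 0.85195.
CI: 1.0252 ± 0.85195 → (0.173, 1.877).

(0.173, 1.877)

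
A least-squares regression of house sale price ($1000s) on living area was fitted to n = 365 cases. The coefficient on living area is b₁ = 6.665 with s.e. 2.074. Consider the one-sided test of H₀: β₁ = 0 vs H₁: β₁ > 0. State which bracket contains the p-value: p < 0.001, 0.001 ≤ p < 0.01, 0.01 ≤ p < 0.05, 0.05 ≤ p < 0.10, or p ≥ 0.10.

t = 6.665 / 2.074 = 3.214.
df = n − 2 = 365 − 2 = 363.
One-sided p = P(T_{363} > t) ≈ 0.0007.
So p < 0.001.

p < 0.001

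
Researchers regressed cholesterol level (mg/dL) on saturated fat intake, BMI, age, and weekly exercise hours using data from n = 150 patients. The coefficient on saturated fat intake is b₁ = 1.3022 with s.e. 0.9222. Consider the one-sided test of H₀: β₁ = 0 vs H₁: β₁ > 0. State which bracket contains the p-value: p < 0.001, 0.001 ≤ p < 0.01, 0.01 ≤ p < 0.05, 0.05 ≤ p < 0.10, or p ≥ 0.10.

t = 1.3022 / 0.9222 = 1.412.
df = n − k − 1 = 150 − 4 − 1 = 145.
One-sided p = P(T_{145} > t) ≈ 0.0800.
So 0.05 ≤ p < 0.10.

0.05 ≤ p < 0.10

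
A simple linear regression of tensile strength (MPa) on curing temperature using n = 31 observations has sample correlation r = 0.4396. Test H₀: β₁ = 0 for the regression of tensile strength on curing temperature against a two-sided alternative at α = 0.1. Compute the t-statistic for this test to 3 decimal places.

t = 2.636

t = r·√(n − 2)/√(1 − r²) = 0.4396·√29/√0.806752 = 2.636.
df = n − 2 = 29.
Two-sided p ≈ 0.0133, which is < 0.1, so reject H₀.
There is evidence of a linear association between curing temperature and tensile strength.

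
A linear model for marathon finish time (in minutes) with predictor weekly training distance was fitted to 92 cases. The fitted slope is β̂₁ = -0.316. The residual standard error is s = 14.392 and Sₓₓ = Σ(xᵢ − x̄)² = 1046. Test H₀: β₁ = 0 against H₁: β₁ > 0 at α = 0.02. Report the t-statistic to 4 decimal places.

SE(β̂₁) = s/√Sₓₓ = 14.392/√1046 = 0.444995.
t = -0.316 / 0.444995 = -0.7101.
df = n − 2 = 90.
One-sided p ≈ 0.7603, which is ≥ 0.02, so fail to reject H₀.
The data do not give significant evidence that the true slope on weekly training distance is positive.

t = -0.7101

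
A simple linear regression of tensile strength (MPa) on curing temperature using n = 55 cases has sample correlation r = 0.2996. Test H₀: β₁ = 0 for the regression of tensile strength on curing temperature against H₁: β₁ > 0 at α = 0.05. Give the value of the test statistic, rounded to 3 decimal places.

t = 2.286

t = r·√(n − 2)/√(1 − r²) = 0.2996·√53/√0.91024 = 2.286.
df = n − 2 = 53.
One-sided p ≈ 0.0131, which is < 0.05, so reject H₀.
There is evidence of a linear association between curing temperature and tensile strength.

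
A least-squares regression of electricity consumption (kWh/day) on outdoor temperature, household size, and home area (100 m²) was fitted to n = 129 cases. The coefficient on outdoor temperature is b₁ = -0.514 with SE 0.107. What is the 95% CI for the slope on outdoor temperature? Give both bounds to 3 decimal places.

df = n − k − 1 = 129 − 3 − 1 = 125.
t* = t_{0.025, 125} = 1.979124.
Margin = t* × SE = 1.979124 × 0.107 = 0.21177.
CI: -0.514 ± 0.21177 → (-0.726, -0.302).
With 95% confidence, each one-unit increase in outdoor temperature is associated with a change of between -0.726 and -0.302 kWh/day in electricity consumption, holding the other predictors fixed.

(-0.726, -0.302)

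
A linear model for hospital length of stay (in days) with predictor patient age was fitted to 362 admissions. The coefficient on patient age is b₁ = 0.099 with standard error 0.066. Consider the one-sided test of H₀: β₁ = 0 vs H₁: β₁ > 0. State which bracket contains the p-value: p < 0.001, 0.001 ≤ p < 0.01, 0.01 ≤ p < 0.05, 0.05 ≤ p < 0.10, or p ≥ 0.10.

0.05 ≤ p < 0.10

t = 0.099 / 0.066 = 1.500.
df = n − 2 = 362 − 2 = 360.
One-sided p = P(T_{360} > t) ≈ 0.0672.
So 0.05 ≤ p < 0.10.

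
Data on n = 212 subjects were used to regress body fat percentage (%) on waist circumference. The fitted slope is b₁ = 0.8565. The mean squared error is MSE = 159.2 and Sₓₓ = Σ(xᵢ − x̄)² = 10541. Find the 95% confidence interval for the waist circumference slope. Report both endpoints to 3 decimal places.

(0.614, 1.099)

SE(b₁) = √(MSE/Sₓₓ) = √(159.2/10541) = 0.122894.
df = n − 2 = 210.
t* = t_{0.025, 210} = 1.971325.
Margin = t* × SE = 1.971325 × 0.122894 = 0.24226.
CI: 0.8565 ± 0.24226 → (0.614, 1.099).
With 95% confidence, each one-unit increase in waist circumference is associated with a change of between 0.614 and 1.099 % in body fat percentage.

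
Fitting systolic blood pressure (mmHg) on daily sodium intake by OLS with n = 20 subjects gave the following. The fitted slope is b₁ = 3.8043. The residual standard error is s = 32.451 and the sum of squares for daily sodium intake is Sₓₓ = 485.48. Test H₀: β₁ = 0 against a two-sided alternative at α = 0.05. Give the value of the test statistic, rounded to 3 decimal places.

SE(b₁) = s/√Sₓₓ = 32.451/√485.48 = 1.4728.
t = 3.8043 / 1.4728 = 2.583.
df = n − 2 = 18.
Two-sided p ≈ 0.0188, which is < 0.05, so reject H₀.
There is evidence that daily sodium intake is associated with systolic blood pressure.

t = 2.583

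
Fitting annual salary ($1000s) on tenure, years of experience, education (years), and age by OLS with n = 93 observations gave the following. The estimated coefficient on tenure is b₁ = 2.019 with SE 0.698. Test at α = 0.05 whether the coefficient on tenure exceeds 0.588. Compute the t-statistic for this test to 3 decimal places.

H₀: β₁ = 0.588 vs H₁: β₁ > 0.588.
t = (b₁ − β₁⁰)/SE = (2.019 − 0.588) / 0.698 = 2.050.
df = n − k − 1 = 93 − 4 − 1 = 88.
One-sided p ≈ 0.0217, which is < 0.05, so reject H₀.
There is evidence that the true slope on tenure exceeds 0.588 $1000s per unit, holding the other predictors fixed.

t = 2.050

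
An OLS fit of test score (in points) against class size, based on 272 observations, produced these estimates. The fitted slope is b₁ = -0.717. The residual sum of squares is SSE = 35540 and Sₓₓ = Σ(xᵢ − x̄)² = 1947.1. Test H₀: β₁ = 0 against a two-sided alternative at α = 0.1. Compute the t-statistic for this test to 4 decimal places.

MSE = SSE/(n − 2) = 35540/270 = 131.63.
SE(b₁) = √(MSE/Sₓₓ) = √(131.63/1947.1) = 0.260006.
t = -0.717 / 0.260006 = -2.7576.
df = n − 2 = 270.
Two-sided p ≈ 0.0062, which is < 0.1, so reject H₀.
There is evidence that class size is associated with test score.

t = -2.7576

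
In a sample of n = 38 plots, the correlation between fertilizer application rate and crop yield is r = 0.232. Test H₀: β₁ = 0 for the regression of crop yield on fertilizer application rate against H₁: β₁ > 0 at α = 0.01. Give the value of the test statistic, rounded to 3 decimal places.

t = 1.431

t = r·√(n − 2)/√(1 − r²) = 0.232·√36/√0.946176 = 1.431.
df = n − 2 = 36.
One-sided p ≈ 0.0805, which is ≥ 0.01, so fail to reject H₀.
The data do not give significant evidence of a linear association between fertilizer application rate and crop yield.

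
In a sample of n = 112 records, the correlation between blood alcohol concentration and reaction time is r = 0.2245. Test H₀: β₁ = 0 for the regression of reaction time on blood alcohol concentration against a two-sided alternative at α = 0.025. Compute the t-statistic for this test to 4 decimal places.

t = r·√(n − 2)/√(1 − r²) = 0.2245·√110/√0.9496 = 2.4163.
df = n − 2 = 110.
Two-sided p ≈ 0.0173, which is < 0.025, so reject H₀.
There is evidence of a linear association between blood alcohol concentration and reaction time.

t = 2.4163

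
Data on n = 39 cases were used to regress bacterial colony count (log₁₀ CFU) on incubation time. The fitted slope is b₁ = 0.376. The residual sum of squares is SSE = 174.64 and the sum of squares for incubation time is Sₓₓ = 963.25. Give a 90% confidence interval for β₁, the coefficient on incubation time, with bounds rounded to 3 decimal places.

MSE = SSE/(n − 2) = 174.64/37 = 4.72.
SE(b₁) = √(MSE/Sₓₓ) = √(4.72/963.25) = 0.0700006.
df = n − 2 = 37.
t* = t_{0.05, 37} = 1.687094.
Margin = t* × SE = 1.687094 × 0.0700006 = 0.11810.
CI: 0.376 ± 0.11810 → (0.258, 0.494).
With 90% confidence, each one-unit increase in incubation time is associated with a change of between 0.258 and 0.494 log₁₀ CFU in bacterial colony count.

(0.258, 0.494)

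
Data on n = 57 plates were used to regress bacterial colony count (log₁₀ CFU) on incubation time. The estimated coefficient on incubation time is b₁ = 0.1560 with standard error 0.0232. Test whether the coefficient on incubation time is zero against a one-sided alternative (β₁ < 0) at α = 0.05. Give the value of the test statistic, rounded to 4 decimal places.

H₀: β₁ = 0 vs H₁: β₁ < 0.
t = (b₁ − β₁⁰)/SE = 0.1560 / 0.0232 = 6.7241.
df = n − 2 = 57 − 2 = 55.
One-sided p ≈ 1.0000, which is ≥ 0.05, so fail to reject H₀.
The data do not give significant evidence that the true slope on incubation time is negative.

t = 6.7241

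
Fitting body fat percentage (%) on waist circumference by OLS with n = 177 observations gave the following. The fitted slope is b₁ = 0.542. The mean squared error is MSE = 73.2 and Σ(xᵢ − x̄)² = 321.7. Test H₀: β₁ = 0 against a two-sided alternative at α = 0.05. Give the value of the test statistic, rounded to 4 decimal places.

SE(b₁) = √(MSE/Sₓₓ) = √(73.2/321.7) = 0.477013.
t = 0.542 / 0.477013 = 1.1362.
df = n − 2 = 175.
Two-sided p ≈ 0.2574, which is ≥ 0.05, so fail to reject H₀.
The data do not give significant evidence of an association between waist circumference and body fat percentage.

t = 1.1362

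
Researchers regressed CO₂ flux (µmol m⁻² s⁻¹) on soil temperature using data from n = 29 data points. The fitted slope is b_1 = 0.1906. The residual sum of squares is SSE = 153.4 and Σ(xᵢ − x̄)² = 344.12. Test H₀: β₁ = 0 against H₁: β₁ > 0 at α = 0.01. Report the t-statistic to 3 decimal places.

t = 1.483

MSE = SSE/(n − 2) = 153.4/27 = 5.68148.
SE(b_1) = √(MSE/Sₓₓ) = √(5.68148/344.12) = 0.128492.
t = 0.1906 / 0.128492 = 1.483.
df = n − 2 = 27.
One-sided p ≈ 0.0748, which is ≥ 0.01, so fail to reject H₀.
The data do not give significant evidence that the true slope on soil temperature is positive.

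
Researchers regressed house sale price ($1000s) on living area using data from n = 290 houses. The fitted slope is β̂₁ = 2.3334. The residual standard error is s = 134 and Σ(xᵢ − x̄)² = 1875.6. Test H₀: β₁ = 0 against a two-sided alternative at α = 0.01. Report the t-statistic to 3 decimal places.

t = 0.754

SE(β̂₁) = s/√Sₓₓ = 134/√1875.6 = 3.0941.
t = 2.3334 / 3.0941 = 0.754.
df = n − 2 = 288.
Two-sided p ≈ 0.4514, which is ≥ 0.01, so fail to reject H₀.
The data do not give significant evidence of an association between living area and house sale price.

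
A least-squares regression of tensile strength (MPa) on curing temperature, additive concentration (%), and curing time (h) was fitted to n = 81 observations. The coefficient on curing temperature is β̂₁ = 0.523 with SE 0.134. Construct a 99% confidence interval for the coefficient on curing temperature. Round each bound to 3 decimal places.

df = n − k − 1 = 81 − 3 − 1 = 77.
t* = t_{0.005, 77} = 2.641198.
Margin = t* × SE = 2.641198 × 0.134 = 0.35392.
CI: 0.523 ± 0.35392 → (0.169, 0.877).
With 99% confidence, each one-unit increase in curing temperature is associated with a change of between 0.169 and 0.877 MPa in tensile strength, holding the other predictors fixed.

(0.169, 0.877)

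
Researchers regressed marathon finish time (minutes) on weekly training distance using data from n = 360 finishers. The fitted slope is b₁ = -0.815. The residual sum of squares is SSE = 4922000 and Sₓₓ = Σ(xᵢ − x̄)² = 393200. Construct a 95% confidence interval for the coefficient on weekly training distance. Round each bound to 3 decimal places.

(-1.183, -0.447)

MSE = SSE/(n − 2) = 4922000/358 = 13748.6.
SE(b₁) = √(MSE/Sₓₓ) = √(13748.6/393200) = 0.186992.
df = n − 2 = 358.
t* = t_{0.025, 358} = 1.966613.
Margin = t* × SE = 1.966613 × 0.186992 = 0.36774.
CI: -0.815 ± 0.36774 → (-1.183, -0.447).
With 95% confidence, each one-unit increase in weekly training distance is associated with a change of between -1.183 and -0.447 minutes in marathon finish time.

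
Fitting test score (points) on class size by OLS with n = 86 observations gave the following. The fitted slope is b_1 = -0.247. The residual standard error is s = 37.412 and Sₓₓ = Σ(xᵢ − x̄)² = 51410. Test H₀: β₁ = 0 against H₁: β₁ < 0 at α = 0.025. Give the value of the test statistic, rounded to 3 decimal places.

t = -1.497

SE(b_1) = s/√Sₓₓ = 37.412/√51410 = 0.165001.
t = -0.247 / 0.165001 = -1.497.
df = n − 2 = 84.
One-sided p ≈ 0.0691, which is ≥ 0.025, so fail to reject H₀.
The data do not give significant evidence that the true slope on class size is negative.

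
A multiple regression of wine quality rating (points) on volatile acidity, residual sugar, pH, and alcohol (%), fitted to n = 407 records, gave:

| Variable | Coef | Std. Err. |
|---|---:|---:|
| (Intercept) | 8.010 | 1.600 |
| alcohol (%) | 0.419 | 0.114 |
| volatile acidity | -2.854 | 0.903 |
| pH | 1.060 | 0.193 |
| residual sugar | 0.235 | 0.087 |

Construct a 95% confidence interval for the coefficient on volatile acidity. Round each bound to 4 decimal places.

Read off: b = -2.854, SE = 0.903 for volatile acidity.
df = n − k − 1 = 407 − 4 − 1 = 402.
t* = t_{0.025, 402} = 1.965883.
Margin = t* × SE = 1.965883 × 0.903 = 1.775192.
CI: -2.854 ± 1.775192 → (-4.6292, -1.0788).

(-4.6292, -1.0788)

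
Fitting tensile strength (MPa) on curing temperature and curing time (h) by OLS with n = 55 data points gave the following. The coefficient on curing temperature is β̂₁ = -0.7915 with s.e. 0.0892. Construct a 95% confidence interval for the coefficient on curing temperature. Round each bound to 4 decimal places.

df = n − k − 1 = 55 − 2 − 1 = 52.
t* = t_{0.025, 52} = 2.006647.
Margin = t* × SE = 2.006647 × 0.0892 = 0.178993.
CI: -0.7915 ± 0.178993 → (-0.9705, -0.6125).
With 95% confidence, each one-unit increase in curing temperature is associated with a change of between -0.9705 and -0.6125 MPa in tensile strength, holding the other predictors fixed.

(-0.9705, -0.6125)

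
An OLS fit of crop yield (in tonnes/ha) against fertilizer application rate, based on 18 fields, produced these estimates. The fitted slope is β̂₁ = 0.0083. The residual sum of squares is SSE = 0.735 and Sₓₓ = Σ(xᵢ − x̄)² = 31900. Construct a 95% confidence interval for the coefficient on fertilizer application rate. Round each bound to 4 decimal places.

(0.0058, 0.0108)

MSE = SSE/(n − 2) = 0.735/16 = 0.0459375.
SE(β̂₁) = √(MSE/Sₓₓ) = √(0.0459375/31900) = 0.00120002.
df = n − 2 = 16.
t* = t_{0.025, 16} = 2.119905.
Margin = t* × SE = 2.119905 × 0.00120002 = 0.002544.
CI: 0.0083 ± 0.002544 → (0.0058, 0.0108).
With 95% confidence, each one-unit increase in fertilizer application rate is associated with a change of between 0.0058 and 0.0108 tonnes/ha in crop yield.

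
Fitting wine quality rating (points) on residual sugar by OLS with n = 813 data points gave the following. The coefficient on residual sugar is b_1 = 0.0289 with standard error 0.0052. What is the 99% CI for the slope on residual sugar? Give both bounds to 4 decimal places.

df = n − 2 = 813 − 2 = 811.
t* = t_{0.005, 811} = 2.581905.
Margin = t* × SE = 2.581905 × 0.0052 = 0.013426.
CI: 0.0289 ± 0.013426 → (0.0155, 0.0423).
With 99% confidence, each one-unit increase in residual sugar is associated with a change of between 0.0155 and 0.0423 points in wine quality rating.

(0.0155, 0.0423)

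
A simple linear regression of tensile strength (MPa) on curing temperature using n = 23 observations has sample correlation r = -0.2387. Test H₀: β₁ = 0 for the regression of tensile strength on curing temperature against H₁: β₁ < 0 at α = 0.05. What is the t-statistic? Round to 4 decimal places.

t = r·√(n − 2)/√(1 − r²) = -0.2387·√21/√0.943022 = -1.1264.
df = n − 2 = 21.
One-sided p ≈ 0.1363, which is ≥ 0.05, so fail to reject H₀.
The data do not give significant evidence of a linear association between curing temperature and tensile strength.

t = -1.1264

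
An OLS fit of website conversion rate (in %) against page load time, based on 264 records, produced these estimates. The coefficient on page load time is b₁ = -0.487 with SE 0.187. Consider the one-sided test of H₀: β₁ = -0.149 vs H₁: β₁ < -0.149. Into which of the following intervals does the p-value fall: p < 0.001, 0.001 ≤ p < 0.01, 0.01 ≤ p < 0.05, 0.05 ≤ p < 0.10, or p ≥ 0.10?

0.01 ≤ p < 0.05

t = (-0.487 − (-0.149)) / 0.187 = -1.807.
df = n − 2 = 264 − 2 = 262.
One-sided p = P(T_{262} < t) ≈ 0.0359.
So 0.01 ≤ p < 0.05.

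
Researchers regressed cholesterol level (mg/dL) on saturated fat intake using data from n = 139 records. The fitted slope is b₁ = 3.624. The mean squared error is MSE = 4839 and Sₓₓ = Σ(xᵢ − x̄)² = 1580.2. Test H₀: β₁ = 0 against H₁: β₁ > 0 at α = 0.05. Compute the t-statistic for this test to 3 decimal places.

t = 2.071

SE(b₁) = √(MSE/Sₓₓ) = √(4839/1580.2) = 1.74993.
t = 3.624 / 1.74993 = 2.071.
df = n − 2 = 137.
One-sided p ≈ 0.0201, which is < 0.05, so reject H₀.
There is evidence that the true slope on saturated fat intake is positive.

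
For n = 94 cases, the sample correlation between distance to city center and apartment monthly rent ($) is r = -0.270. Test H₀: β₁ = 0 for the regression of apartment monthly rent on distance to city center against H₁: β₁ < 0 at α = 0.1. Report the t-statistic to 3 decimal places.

t = -2.690

t = r·√(n − 2)/√(1 − r²) = -0.270·√92/√0.9271 = -2.690.
df = n − 2 = 92.
One-sided p ≈ 0.0042, which is < 0.1, so reject H₀.
There is evidence of a linear association between distance to city center and apartment monthly rent.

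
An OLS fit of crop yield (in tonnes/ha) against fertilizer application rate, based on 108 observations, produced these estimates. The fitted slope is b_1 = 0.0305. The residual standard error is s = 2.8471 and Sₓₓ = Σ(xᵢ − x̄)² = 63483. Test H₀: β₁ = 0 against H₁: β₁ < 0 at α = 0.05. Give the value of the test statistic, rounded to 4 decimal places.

SE(b_1) = s/√Sₓₓ = 2.8471/√63483 = 0.0112999.
t = 0.0305 / 0.0112999 = 2.6991.
df = n − 2 = 106.
One-sided p ≈ 0.9960, which is ≥ 0.05, so fail to reject H₀.
The data do not give significant evidence that the true slope on fertilizer application rate is negative.

t = 2.6991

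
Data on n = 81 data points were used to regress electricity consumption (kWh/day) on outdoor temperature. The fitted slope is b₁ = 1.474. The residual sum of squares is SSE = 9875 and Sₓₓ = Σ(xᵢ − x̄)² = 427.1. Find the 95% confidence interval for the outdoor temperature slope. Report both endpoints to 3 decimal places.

MSE = SSE/(n − 2) = 9875/79 = 125.
SE(b₁) = √(MSE/Sₓₓ) = √(125/427.1) = 0.540991.
df = n − 2 = 79.
t* = t_{0.025, 79} = 1.99045.
Margin = t* × SE = 1.99045 × 0.540991 = 1.07682.
CI: 1.474 ± 1.07682 → (0.397, 2.551).
With 95% confidence, each one-unit increase in outdoor temperature is associated with a change of between 0.397 and 2.551 kWh/day in electricity consumption.

(0.397, 2.551)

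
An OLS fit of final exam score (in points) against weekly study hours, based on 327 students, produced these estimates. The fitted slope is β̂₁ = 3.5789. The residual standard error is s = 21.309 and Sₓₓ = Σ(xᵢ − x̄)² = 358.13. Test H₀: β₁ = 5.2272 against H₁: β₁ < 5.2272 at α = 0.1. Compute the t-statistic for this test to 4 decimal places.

t = -1.4638

SE(β̂₁) = s/√Sₓₓ = 21.309/√358.13 = 1.12601.
t = (3.5789 − 5.2272) / 1.12601 = -1.4638.
df = n − 2 = 325.
One-sided p ≈ 0.0721, which is < 0.1, so reject H₀.
There is evidence that the true slope on weekly study hours is below 5.2272 points per unit.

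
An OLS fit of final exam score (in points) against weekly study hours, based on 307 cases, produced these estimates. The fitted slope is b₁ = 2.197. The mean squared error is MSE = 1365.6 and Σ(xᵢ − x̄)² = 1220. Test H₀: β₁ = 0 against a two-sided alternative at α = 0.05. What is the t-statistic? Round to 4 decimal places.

SE(b₁) = √(MSE/Sₓₓ) = √(1365.6/1220) = 1.05799.
t = 2.197 / 1.05799 = 2.0766.
df = n − 2 = 305.
Two-sided p ≈ 0.0387, which is < 0.05, so reject H₀.
There is evidence that weekly study hours is associated with final exam score.

t = 2.0766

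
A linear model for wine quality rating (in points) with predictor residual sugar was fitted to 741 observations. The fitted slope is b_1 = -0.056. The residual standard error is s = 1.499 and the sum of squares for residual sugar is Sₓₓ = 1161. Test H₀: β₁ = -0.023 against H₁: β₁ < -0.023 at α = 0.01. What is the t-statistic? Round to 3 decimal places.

SE(b_1) = s/√Sₓₓ = 1.499/√1161 = 0.0439932.
t = (-0.056 − (-0.023)) / 0.0439932 = -0.750.
df = n − 2 = 739.
One-sided p ≈ 0.2267, which is ≥ 0.01, so fail to reject H₀.
The data do not give significant evidence that the true slope on residual sugar is below -0.023 points per unit.

t = -0.750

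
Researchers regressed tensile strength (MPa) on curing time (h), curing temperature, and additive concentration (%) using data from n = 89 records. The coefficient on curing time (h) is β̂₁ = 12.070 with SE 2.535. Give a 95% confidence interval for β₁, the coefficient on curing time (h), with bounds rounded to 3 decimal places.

(7.030, 17.110)

df = n − k − 1 = 89 − 3 − 1 = 85.
t* = t_{0.025, 85} = 1.988268.
Margin = t* × SE = 1.988268 × 2.535 = 5.04026.
CI: 12.070 ± 5.04026 → (7.030, 17.110).
With 95% confidence, each one-unit increase in curing time (h) is associated with a change of between 7.030 and 17.110 MPa in tensile strength, holding the other predictors fixed.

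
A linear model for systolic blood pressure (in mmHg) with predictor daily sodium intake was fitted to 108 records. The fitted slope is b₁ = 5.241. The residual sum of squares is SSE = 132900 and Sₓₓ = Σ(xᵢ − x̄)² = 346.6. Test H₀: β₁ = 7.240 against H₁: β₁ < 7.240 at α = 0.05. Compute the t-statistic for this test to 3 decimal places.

t = -1.051

MSE = SSE/(n − 2) = 132900/106 = 1253.77.
SE(b₁) = √(MSE/Sₓₓ) = √(1253.77/346.6) = 1.90193.
t = (5.241 − 7.240) / 1.90193 = -1.051.
df = n − 2 = 106.
One-sided p ≈ 0.1478, which is ≥ 0.05, so fail to reject H₀.
The data do not give significant evidence that the true slope on daily sodium intake is below 7.240 mmHg per unit.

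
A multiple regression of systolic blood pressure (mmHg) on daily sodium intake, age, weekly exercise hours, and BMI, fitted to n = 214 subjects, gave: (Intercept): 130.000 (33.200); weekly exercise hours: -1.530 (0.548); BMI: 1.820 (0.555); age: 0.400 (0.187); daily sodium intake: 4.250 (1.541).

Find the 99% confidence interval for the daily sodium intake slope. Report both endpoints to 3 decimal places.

(0.244, 8.256)

Read off: b = 4.250, SE = 1.541 for daily sodium intake.
df = n − k − 1 = 214 − 4 − 1 = 209.
t* = t_{0.005, 209} = 2.599557.
Margin = t* × SE = 2.599557 × 1.541 = 4.00592.
CI: 4.250 ± 4.00592 → (0.244, 8.256).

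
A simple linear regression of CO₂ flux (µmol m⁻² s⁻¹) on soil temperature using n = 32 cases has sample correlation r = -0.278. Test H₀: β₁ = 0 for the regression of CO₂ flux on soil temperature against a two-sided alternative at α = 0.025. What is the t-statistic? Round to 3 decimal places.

t = -1.585

t = r·√(n − 2)/√(1 − r²) = -0.278·√30/√0.922716 = -1.585.
df = n − 2 = 30.
Two-sided p ≈ 0.1234, which is ≥ 0.025, so fail to reject H₀.
The data do not give significant evidence of a linear association between soil temperature and CO₂ flux.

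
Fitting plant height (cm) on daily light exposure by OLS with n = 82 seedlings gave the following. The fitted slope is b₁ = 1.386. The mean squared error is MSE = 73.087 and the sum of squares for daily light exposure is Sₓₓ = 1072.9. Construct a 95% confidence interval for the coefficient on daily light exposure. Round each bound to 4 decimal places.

SE(b₁) = √(MSE/Sₓₓ) = √(73.087/1072.9) = 0.261.
df = n − 2 = 80.
t* = t_{0.025, 80} = 1.990063.
Margin = t* × SE = 1.990063 × 0.261 = 0.519406.
CI: 1.386 ± 0.519406 → (0.8666, 1.9054).
With 95% confidence, each one-unit increase in daily light exposure is associated with a change of between 0.8666 and 1.9054 cm in plant height.

(0.8666, 1.9054)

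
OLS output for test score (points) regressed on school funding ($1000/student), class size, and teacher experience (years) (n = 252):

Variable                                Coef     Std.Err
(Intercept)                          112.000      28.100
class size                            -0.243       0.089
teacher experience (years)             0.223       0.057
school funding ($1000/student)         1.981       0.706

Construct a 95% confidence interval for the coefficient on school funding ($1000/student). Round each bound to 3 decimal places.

Read off: b = 1.981, SE = 0.706 for school funding ($1000/student).
df = n − k − 1 = 252 − 3 − 1 = 248.
t* = t_{0.025, 248} = 1.969576.
Margin = t* × SE = 1.969576 × 0.706 = 1.39052.
CI: 1.981 ± 1.39052 → (0.590, 3.372).

(0.590, 3.372)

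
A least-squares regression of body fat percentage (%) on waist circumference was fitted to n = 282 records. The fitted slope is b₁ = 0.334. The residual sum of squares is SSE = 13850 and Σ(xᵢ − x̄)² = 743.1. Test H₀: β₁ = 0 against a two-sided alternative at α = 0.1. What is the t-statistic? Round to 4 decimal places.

t = 1.2946

MSE = SSE/(n − 2) = 13850/280 = 49.4643.
SE(b₁) = √(MSE/Sₓₓ) = √(49.4643/743.1) = 0.258002.
t = 0.334 / 0.258002 = 1.2946.
df = n − 2 = 280.
Two-sided p ≈ 0.1965, which is ≥ 0.1, so fail to reject H₀.
The data do not give significant evidence of an association between waist circumference and body fat percentage.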